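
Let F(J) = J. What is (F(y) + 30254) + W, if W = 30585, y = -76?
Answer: 60763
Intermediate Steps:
(F(y) + 30254) + W = (-76 + 30254) + 30585 = 30178 + 30585 = 60763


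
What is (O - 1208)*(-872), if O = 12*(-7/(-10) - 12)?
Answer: 5858096/5 ≈ 1.1716e+6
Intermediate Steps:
O = -678/5 (O = 12*(-7*(-⅒) - 12) = 12*(7/10 - 12) = 12*(-113/10) = -678/5 ≈ -135.60)
(O - 1208)*(-872) = (-678/5 - 1208)*(-872) = -6718/5*(-872) = 5858096/5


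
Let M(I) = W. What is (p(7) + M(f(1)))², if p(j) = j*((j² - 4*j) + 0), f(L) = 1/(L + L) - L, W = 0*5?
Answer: 21609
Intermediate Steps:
W = 0
f(L) = 1/(2*L) - L
M(I) = 0
p(j) = j*(j² - 4*j)
(p(7) + M(f(1)))² = (7²*(-4 + 7) + 0)² = (49*3 + 0)² = (147 + 0)² = 147² = 21609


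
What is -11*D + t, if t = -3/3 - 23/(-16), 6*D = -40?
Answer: 3541/48 ≈ 73.771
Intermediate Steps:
D = -20/3 (D = (1/6)*(-40) = -20/3 ≈ -6.6667)
t = 7/16 (t = -3*1/3 - 23*(-1/16) = -1 + 23/16 = 7/16 ≈ 0.43750)
-11*D + t = -11*(-20/3) + 7/16 = 220/3 + 7/16 = 3541/48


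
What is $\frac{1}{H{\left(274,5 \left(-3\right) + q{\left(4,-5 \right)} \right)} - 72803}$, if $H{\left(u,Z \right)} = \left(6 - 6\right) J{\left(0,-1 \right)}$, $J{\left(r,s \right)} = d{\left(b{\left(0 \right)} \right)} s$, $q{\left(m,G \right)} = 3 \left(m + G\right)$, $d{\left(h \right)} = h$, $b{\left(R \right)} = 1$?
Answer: $- \frac{1}{72803} \approx -1.3736 \cdot 10^{-5}$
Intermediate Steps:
$q{\left(m,G \right)} = 3 G + 3 m$ ($q{\left(m,G \right)} = 3 \left(G + m\right) = 3 G + 3 m$)
$J{\left(r,s \right)} = s$ ($J{\left(r,s \right)} = 1 s = s$)
$H{\left(u,Z \right)} = 0$ ($H{\left(u,Z \right)} = \left(6 - 6\right) \left(-1\right) = 0 \left(-1\right) = 0$)
$\frac{1}{H{\left(274,5 \left(-3\right) + q{\left(4,-5 \right)} \right)} - 72803} = \frac{1}{0 - 72803} = \frac{1}{-72803} = - \frac{1}{72803}$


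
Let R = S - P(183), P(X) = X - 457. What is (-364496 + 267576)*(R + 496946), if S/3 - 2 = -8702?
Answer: -45660950400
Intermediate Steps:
S = -26100 (S = 6 + 3*(-8702) = 6 - 26106 = -26100)
P(X) = -457 + X
R = -25826 (R = -26100 - (-457 + 183) = -26100 - 1*(-274) = -26100 + 274 = -25826)
(-364496 + 267576)*(R + 496946) = (-364496 + 267576)*(-25826 + 496946) = -96920*471120 = -45660950400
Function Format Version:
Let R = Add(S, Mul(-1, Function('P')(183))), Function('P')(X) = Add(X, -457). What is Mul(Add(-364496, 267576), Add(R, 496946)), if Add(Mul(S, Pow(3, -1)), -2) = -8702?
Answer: -45660950400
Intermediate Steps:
S = -26100 (S = Add(6, Mul(3, -8702)) = Add(6, -26106) = -26100)
Function('P')(X) = Add(-457, X)
R = -25826 (R = Add(-26100, Mul(-1, Add(-457, 183))) = Add(-26100, Mul(-1, -274)) = Add(-26100, 274) = -25826)
Mul(Add(-364496, 267576), Add(R, 496946)) = Mul(Add(-364496, 267576), Add(-25826, 496946)) = Mul(-96920, 471120) = -45660950400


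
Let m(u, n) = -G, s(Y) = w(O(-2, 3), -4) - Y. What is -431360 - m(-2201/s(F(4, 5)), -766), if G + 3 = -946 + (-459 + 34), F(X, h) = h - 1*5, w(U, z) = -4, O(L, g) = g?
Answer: -432734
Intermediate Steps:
F(X, h) = -5 + h (F(X, h) = h - 5 = -5 + h)
s(Y) = -4 - Y
G = -1374 (G = -3 + (-946 + (-459 + 34)) = -3 + (-946 - 425) = -3 - 1371 = -1374)
m(u, n) = 1374 (m(u, n) = -1*(-1374) = 1374)
-431360 - m(-2201/s(F(4, 5)), -766) = -431360 - 1*1374 = -431360 - 1374 = -432734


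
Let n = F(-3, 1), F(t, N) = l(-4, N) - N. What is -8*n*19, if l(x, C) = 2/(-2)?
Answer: 304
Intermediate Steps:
l(x, C) = -1 (l(x, C) = 2*(-1/2) = -1)
F(t, N) = -1 - N
n = -2 (n = -1 - 1*1 = -1 - 1 = -2)
-8*n*19 = -8*(-2)*19 = 16*19 = 304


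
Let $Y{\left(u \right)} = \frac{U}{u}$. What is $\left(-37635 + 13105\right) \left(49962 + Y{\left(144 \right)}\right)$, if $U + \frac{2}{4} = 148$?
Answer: $- \frac{176485390015}{144} \approx -1.2256 \cdot 10^{9}$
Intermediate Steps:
$U = \frac{295}{2}$ ($U = - \frac{1}{2} + 148 = \frac{295}{2} \approx 147.5$)
$Y{\left(u \right)} = \frac{295}{2 u}$
$\left(-37635 + 13105\right) \left(49962 + Y{\left(144 \right)}\right) = \left(-37635 + 13105\right) \left(49962 + \frac{295}{2 \cdot 144}\right) = - 24530 \left(49962 + \frac{295}{2} \cdot \frac{1}{144}\right) = - 24530 \left(49962 + \frac{295}{288}\right) = \left(-24530\right) \frac{14389351}{288} = - \frac{176485390015}{144}$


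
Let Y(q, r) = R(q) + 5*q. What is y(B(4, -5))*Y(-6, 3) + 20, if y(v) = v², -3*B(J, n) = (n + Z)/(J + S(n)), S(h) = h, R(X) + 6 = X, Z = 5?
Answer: 20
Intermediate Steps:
R(X) = -6 + X
B(J, n) = -(5 + n)/(3*(J + n)) (B(J, n) = -(n + 5)/(3*(J + n)) = -(5 + n)/(3*(J + n)))
Y(q, r) = -6 + 6*q (Y(q, r) = (-6 + q) + 5*q = -6 + 6*q)
y(B(4, -5))*Y(-6, 3) + 20 = ((-5 - 1*(-5))/(3*(4 - 5)))²*(-6 + 6*(-6)) + 20 = ((⅓)*(-5 + 5)/(-1))²*(-6 - 36) + 20 = ((⅓)*(-1)*0)²*(-42) + 20 = 0²*(-42) + 20 = 0*(-42) + 20 = 0 + 20 = 20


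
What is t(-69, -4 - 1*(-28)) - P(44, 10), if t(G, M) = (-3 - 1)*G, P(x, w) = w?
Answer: 266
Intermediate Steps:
t(G, M) = -4*G
t(-69, -4 - 1*(-28)) - P(44, 10) = -4*(-69) - 1*10 = 276 - 10 = 266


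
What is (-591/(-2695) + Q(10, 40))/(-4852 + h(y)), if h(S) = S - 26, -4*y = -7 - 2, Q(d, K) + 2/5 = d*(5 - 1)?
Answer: -143084/17520195 ≈ -0.0081668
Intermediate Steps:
Q(d, K) = -2/5 + 4*d (Q(d, K) = -2/5 + d*(5 - 1) = -2/5 + d*4 = -2/5 + 4*d)
y = 9/4 (y = -(-7 - 2)/4 = -1/4*(-9) = 9/4 ≈ 2.2500)
h(S) = -26 + S
(-591/(-2695) + Q(10, 40))/(-4852 + h(y)) = (-591/(-2695) + (-2/5 + 4*10))/(-4852 + (-26 + 9/4)) = (-591*(-1/2695) + (-2/5 + 40))/(-4852 - 95/4) = (591/2695 + 198/5)/(-19503/4) = (107313/2695)*(-4/19503) = -143084/17520195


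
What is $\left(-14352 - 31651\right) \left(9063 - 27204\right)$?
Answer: $834540423$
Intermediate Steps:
$\left(-14352 - 31651\right) \left(9063 - 27204\right) = \left(-46003\right) \left(-18141\right) = 834540423$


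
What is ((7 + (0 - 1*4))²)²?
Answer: 81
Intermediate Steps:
((7 + (0 - 1*4))²)² = ((7 + (0 - 4))²)² = ((7 - 4)²)² = (3²)² = 9² = 81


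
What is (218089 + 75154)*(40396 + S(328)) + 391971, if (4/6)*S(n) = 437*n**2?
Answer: 20691727331015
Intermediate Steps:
S(n) = 1311*n**2/2 (S(n) = 3*(437*n**2)/2 = 1311*n**2/2)
(218089 + 75154)*(40396 + S(328)) + 391971 = (218089 + 75154)*(40396 + (1311/2)*328**2) + 391971 = 293243*(40396 + (1311/2)*107584) + 391971 = 293243*(40396 + 70521312) + 391971 = 293243*70561708 + 391971 = 20691726939044 + 391971 = 20691727331015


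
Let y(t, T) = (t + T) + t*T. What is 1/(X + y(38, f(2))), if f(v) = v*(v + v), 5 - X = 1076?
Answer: -1/721 ≈ -0.0013870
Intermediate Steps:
X = -1071 (X = 5 - 1*1076 = 5 - 1076 = -1071)
f(v) = 2*v² (f(v) = v*(2*v) = 2*v²)
y(t, T) = T + t + T*t (y(t, T) = (T + t) + T*t = T + t + T*t)
1/(X + y(38, f(2))) = 1/(-1071 + (2*2² + 38 + (2*2²)*38)) = 1/(-1071 + (2*4 + 38 + (2*4)*38)) = 1/(-1071 + (8 + 38 + 8*38)) = 1/(-1071 + (8 + 38 + 304)) = 1/(-1071 + 350) = 1/(-721) = -1/721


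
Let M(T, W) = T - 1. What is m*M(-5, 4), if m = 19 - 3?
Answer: -96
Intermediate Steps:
M(T, W) = -1 + T
m = 16
m*M(-5, 4) = 16*(-1 - 5) = 16*(-6) = -96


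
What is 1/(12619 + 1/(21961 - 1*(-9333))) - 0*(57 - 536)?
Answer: 31294/394898987 ≈ 7.9246e-5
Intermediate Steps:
1/(12619 + 1/(21961 - 1*(-9333))) - 0*(57 - 536) = 1/(12619 + 1/(21961 + 9333)) - 0*(-479) = 1/(12619 + 1/31294) - 1*0 = 1/(12619 + 1/31294) + 0 = 1/(394898987/31294) + 0 = 31294/394898987 + 0 = 31294/394898987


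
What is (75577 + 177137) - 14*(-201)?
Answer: 255528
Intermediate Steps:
(75577 + 177137) - 14*(-201) = 252714 - 1*(-2814) = 252714 + 2814 = 255528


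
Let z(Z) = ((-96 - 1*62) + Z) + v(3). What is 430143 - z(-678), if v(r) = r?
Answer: 430976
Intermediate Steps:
z(Z) = -155 + Z (z(Z) = ((-96 - 1*62) + Z) + 3 = ((-96 - 62) + Z) + 3 = (-158 + Z) + 3 = -155 + Z)
430143 - z(-678) = 430143 - (-155 - 678) = 430143 - 1*(-833) = 430143 + 833 = 430976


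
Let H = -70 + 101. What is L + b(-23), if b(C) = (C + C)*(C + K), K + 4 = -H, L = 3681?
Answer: 6349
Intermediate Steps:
H = 31
K = -35 (K = -4 - 1*31 = -4 - 31 = -35)
b(C) = 2*C*(-35 + C) (b(C) = (C + C)*(C - 35) = (2*C)*(-35 + C) = 2*C*(-35 + C))
L + b(-23) = 3681 + 2*(-23)*(-35 - 23) = 3681 + 2*(-23)*(-58) = 3681 + 2668 = 6349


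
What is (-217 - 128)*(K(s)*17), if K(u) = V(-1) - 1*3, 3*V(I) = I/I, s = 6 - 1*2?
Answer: 15640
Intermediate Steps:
s = 4 (s = 6 - 2 = 4)
V(I) = 1/3 (V(I) = (I/I)/3 = (1/3)*1 = 1/3)
K(u) = -8/3 (K(u) = 1/3 - 1*3 = 1/3 - 3 = -8/3)
(-217 - 128)*(K(s)*17) = (-217 - 128)*(-8/3*17) = -345*(-136/3) = 15640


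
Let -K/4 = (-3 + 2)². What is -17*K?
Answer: 68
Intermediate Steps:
K = -4 (K = -4*(-3 + 2)² = -4*(-1)² = -4*1 = -4)
-17*K = -17*(-4) = 68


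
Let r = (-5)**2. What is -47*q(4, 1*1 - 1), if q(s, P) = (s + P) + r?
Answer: -1363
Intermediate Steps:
r = 25
q(s, P) = 25 + P + s (q(s, P) = (s + P) + 25 = (P + s) + 25 = 25 + P + s)
-47*q(4, 1*1 - 1) = -47*(25 + (1*1 - 1) + 4) = -47*(25 + (1 - 1) + 4) = -47*(25 + 0 + 4) = -47*29 = -1363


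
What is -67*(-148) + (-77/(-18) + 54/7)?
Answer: 1250927/126 ≈ 9928.0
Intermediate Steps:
-67*(-148) + (-77/(-18) + 54/7) = 9916 + (-77*(-1/18) + 54*(⅐)) = 9916 + (77/18 + 54/7) = 9916 + 1511/126 = 1250927/126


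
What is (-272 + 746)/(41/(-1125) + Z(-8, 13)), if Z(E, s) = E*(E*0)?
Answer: -533250/41 ≈ -13006.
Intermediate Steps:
Z(E, s) = 0 (Z(E, s) = E*0 = 0)
(-272 + 746)/(41/(-1125) + Z(-8, 13)) = (-272 + 746)/(41/(-1125) + 0) = 474/(41*(-1/1125) + 0) = 474/(-41/1125 + 0) = 474/(-41/1125) = -1125/41*474 = -533250/41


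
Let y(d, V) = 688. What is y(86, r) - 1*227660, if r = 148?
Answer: -226972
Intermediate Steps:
y(86, r) - 1*227660 = 688 - 1*227660 = 688 - 227660 = -226972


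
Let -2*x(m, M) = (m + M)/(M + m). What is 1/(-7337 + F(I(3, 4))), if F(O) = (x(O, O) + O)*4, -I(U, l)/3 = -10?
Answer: -1/7219 ≈ -0.00013852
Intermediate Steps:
I(U, l) = 30 (I(U, l) = -3*(-10) = 30)
x(m, M) = -1/2 (x(m, M) = -(m + M)/(2*(M + m)) = -(M + m)/(2*(M + m)) = -1/2*1 = -1/2)
F(O) = -2 + 4*O (F(O) = (-1/2 + O)*4 = -2 + 4*O)
1/(-7337 + F(I(3, 4))) = 1/(-7337 + (-2 + 4*30)) = 1/(-7337 + (-2 + 120)) = 1/(-7337 + 118) = 1/(-7219) = -1/7219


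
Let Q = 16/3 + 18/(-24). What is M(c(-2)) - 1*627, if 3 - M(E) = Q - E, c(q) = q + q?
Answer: -7591/12 ≈ -632.58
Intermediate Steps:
c(q) = 2*q
Q = 55/12 (Q = 16*(⅓) + 18*(-1/24) = 16/3 - ¾ = 55/12 ≈ 4.5833)
M(E) = -19/12 + E (M(E) = 3 - (55/12 - E) = 3 + (-55/12 + E) = -19/12 + E)
M(c(-2)) - 1*627 = (-19/12 + 2*(-2)) - 1*627 = (-19/12 - 4) - 627 = -67/12 - 627 = -7591/12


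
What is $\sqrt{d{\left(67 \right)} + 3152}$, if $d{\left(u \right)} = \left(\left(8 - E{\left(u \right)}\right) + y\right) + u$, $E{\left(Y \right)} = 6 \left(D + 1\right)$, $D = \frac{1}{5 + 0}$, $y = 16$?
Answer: $\frac{\sqrt{80895}}{5} \approx 56.884$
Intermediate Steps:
$D = \frac{1}{5} \approx 0.2$
$E{\left(Y \right)} = \frac{36}{5}$ ($E{\left(Y \right)} = 6 \left(\frac{1}{5} + 1\right) = 6 \cdot \frac{6}{5} = \frac{36}{5}$)
$d{\left(u \right)} = \frac{84}{5} + u$ ($d{\left(u \right)} = \left(\left(8 - \frac{36}{5}\right) + 16\right) + u = \left(\frac{4}{5} + 16\right) + u = \frac{84}{5} + u$)
$\sqrt{d{\left(67 \right)} + 3152} = \sqrt{\left(\frac{84}{5} + 67\right) + 3152} = \sqrt{\frac{419}{5} + 3152} = \sqrt{\frac{16179}{5}} = \frac{\sqrt{80895}}{5}$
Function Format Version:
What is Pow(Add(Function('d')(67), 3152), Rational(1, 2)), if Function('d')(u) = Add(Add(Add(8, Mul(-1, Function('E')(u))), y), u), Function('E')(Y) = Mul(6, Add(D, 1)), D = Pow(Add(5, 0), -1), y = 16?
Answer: Mul(Rational(1, 5), Pow(80895, Rational(1, 2))) ≈ 56.884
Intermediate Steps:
D = Rational(1, 5) (D = Pow(5, -1) = Rational(1, 5) ≈ 0.20000)
Function('E')(Y) = Rational(36, 5) (Function('E')(Y) = Mul(6, Add(Rational(1, 5), 1)) = Mul(6, Rational(6, 5)) = Rational(36, 5))
Function('d')(u) = Add(Rational(84, 5), u) (Function('d')(u) = Add(Add(Add(8, Mul(-1, Rational(36, 5))), 16), u) = Add(Add(Add(8, Rational(-36, 5)), 16), u) = Add(Add(Rational(4, 5), 16), u) = Add(Rational(84, 5), u))
Pow(Add(Function('d')(67), 3152), Rational(1, 2)) = Pow(Add(Add(Rational(84, 5), 67), 3152), Rational(1, 2)) = Pow(Add(Rational(419, 5), 3152), Rational(1, 2)) = Pow(Rational(16179, 5), Rational(1, 2)) = Mul(Rational(1, 5), Pow(80895, Rational(1, 2)))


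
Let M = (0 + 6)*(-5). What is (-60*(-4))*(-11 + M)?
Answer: -9840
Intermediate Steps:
M = -30 (M = 6*(-5) = -30)
(-60*(-4))*(-11 + M) = (-60*(-4))*(-11 - 30) = 240*(-41) = -9840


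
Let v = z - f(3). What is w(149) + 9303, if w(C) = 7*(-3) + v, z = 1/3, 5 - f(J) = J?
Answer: 27841/3 ≈ 9280.3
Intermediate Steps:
f(J) = 5 - J
z = ⅓ (z = 1*(⅓) = ⅓ ≈ 0.33333)
v = -5/3 (v = ⅓ - (5 - 1*3) = ⅓ - (5 - 3) = ⅓ - 1*2 = ⅓ - 2 = -5/3 ≈ -1.6667)
w(C) = -68/3 (w(C) = 7*(-3) - 5/3 = -21 - 5/3 = -68/3)
w(149) + 9303 = -68/3 + 9303 = 27841/3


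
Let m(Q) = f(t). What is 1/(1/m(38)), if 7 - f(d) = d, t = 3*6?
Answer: -11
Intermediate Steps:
t = 18
f(d) = 7 - d
m(Q) = -11 (m(Q) = 7 - 1*18 = 7 - 18 = -11)
1/(1/m(38)) = 1/(1/(-11)) = 1/(-1/11) = -11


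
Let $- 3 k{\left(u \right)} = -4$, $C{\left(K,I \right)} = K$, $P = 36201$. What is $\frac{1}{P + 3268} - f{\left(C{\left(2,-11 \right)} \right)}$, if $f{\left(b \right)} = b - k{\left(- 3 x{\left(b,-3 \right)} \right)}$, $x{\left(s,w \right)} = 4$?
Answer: $- \frac{78935}{118407} \approx -0.66664$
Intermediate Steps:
$k{\left(u \right)} = \frac{4}{3}$ ($k{\left(u \right)} = \left(- \frac{1}{3}\right) \left(-4\right) = \frac{4}{3}$)
$f{\left(b \right)} = - \frac{4}{3} + b$ ($f{\left(b \right)} = b - \frac{4}{3} = - \frac{4}{3} + b$)
$\frac{1}{P + 3268} - f{\left(C{\left(2,-11 \right)} \right)} = \frac{1}{36201 + 3268} - \left(- \frac{4}{3} + 2\right) = \frac{1}{39469} - \frac{2}{3} = - \frac{78935}{118407}$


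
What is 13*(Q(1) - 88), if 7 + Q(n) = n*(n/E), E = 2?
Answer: -2457/2 ≈ -1228.5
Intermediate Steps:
Q(n) = -7 + n²/2 (Q(n) = -7 + n*(n/2) = -7 + n²/2)
13*(Q(1) - 88) = 13*((-7 + (½)*1²) - 88) = 13*((-7 + (½)*1) - 88) = 13*((-7 + ½) - 88) = 13*(-13/2 - 88) = 13*(-189/2) = -2457/2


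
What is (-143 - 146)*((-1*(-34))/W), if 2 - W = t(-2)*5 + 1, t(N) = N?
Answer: -9826/11 ≈ -893.27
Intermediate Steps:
W = 11 (W = 2 - (-2*5 + 1) = 2 - (-10 + 1) = 2 - 1*(-9) = 2 + 9 = 11)
(-143 - 146)*((-1*(-34))/W) = (-143 - 146)*(-1*(-34)/11) = -9826/11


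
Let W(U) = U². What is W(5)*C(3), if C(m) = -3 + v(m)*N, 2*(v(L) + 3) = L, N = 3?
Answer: -375/2 ≈ -187.50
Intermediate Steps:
v(L) = -3 + L/2
C(m) = -12 + 3*m/2 (C(m) = -3 + (-3 + m/2)*3 = -3 + (-9 + 3*m/2) = -12 + 3*m/2)
W(5)*C(3) = 5²*(-12 + (3/2)*3) = 25*(-12 + 9/2) = 25*(-15/2) = -375/2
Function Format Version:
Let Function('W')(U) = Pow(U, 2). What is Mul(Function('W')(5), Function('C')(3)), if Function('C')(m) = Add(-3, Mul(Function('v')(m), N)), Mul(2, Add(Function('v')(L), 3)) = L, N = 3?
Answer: Rational(-375, 2) ≈ -187.50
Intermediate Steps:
Function('v')(L) = Add(-3, Mul(Rational(1, 2), L))
Function('C')(m) = Add(-12, Mul(Rational(3, 2), m)) (Function('C')(m) = Add(-3, Mul(Add(-3, Mul(Rational(1, 2), m)), 3)) = Add(-3, Add(-9, Mul(Rational(3, 2), m))) = Add(-12, Mul(Rational(3, 2), m)))
Mul(Function('W')(5), Function('C')(3)) = Mul(Pow(5, 2), Add(-12, Mul(Rational(3, 2), 3))) = Mul(25, Add(-12, Rational(9, 2))) = Mul(25, Rational(-15, 2)) = Rational(-375, 2)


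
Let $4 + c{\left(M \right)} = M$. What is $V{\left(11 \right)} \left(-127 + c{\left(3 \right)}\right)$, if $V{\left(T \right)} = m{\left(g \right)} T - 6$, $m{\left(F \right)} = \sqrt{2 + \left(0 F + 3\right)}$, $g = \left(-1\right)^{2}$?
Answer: $768 - 1408 \sqrt{5} \approx -2380.4$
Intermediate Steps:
$c{\left(M \right)} = -4 + M$
$g = 1$
$m{\left(F \right)} = \sqrt{5}$ ($m{\left(F \right)} = \sqrt{2 + \left(0 + 3\right)} = \sqrt{2 + 3} = \sqrt{5}$)
$V{\left(T \right)} = -6 + T \sqrt{5}$ ($V{\left(T \right)} = \sqrt{5} T - 6 = T \sqrt{5} - 6 = -6 + T \sqrt{5}$)
$V{\left(11 \right)} \left(-127 + c{\left(3 \right)}\right) = \left(-6 + 11 \sqrt{5}\right) \left(-127 + \left(-4 + 3\right)\right) = \left(-6 + 11 \sqrt{5}\right) \left(-127 - 1\right) = \left(-6 + 11 \sqrt{5}\right) \left(-128\right) = 768 - 1408 \sqrt{5}$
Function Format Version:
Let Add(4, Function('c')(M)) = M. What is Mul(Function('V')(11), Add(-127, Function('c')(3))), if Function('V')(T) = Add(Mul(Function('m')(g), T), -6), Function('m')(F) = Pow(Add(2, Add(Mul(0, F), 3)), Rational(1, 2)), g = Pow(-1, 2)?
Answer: Add(768, Mul(-1408, Pow(5, Rational(1, 2)))) ≈ -2380.4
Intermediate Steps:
Function('c')(M) = Add(-4, M)
g = 1
Function('m')(F) = Pow(5, Rational(1, 2)) (Function('m')(F) = Pow(Add(2, Add(0, 3)), Rational(1, 2)) = Pow(Add(2, 3), Rational(1, 2)) = Pow(5, Rational(1, 2)))
Function('V')(T) = Add(-6, Mul(T, Pow(5, Rational(1, 2)))) (Function('V')(T) = Add(Mul(Pow(5, Rational(1, 2)), T), -6) = Add(Mul(T, Pow(5, Rational(1, 2))), -6) = Add(-6, Mul(T, Pow(5, Rational(1, 2)))))
Mul(Function('V')(11), Add(-127, Function('c')(3))) = Mul(Add(-6, Mul(11, Pow(5, Rational(1, 2)))), Add(-127, Add(-4, 3))) = Mul(Add(-6, Mul(11, Pow(5, Rational(1, 2)))), Add(-127, -1)) = Mul(Add(-6, Mul(11, Pow(5, Rational(1, 2)))), -128) = Add(768, Mul(-1408, Pow(5, Rational(1, 2))))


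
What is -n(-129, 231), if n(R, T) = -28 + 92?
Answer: -64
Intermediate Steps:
n(R, T) = 64
-n(-129, 231) = -1*64 = -64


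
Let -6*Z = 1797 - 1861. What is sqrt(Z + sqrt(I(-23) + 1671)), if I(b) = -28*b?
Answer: sqrt(96 + 9*sqrt(2315))/3 ≈ 7.6669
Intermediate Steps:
Z = 32/3 (Z = -(1797 - 1861)/6 = -1/6*(-64) = 32/3 ≈ 10.667)
sqrt(Z + sqrt(I(-23) + 1671)) = sqrt(32/3 + sqrt(-28*(-23) + 1671)) = sqrt(32/3 + sqrt(644 + 1671)) = sqrt(32/3 + sqrt(2315))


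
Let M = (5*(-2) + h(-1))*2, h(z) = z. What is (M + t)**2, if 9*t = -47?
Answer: 60025/81 ≈ 741.05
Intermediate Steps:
t = -47/9 (t = (1/9)*(-47) = -47/9 ≈ -5.2222)
M = -22 (M = (5*(-2) - 1)*2 = (-10 - 1)*2 = -11*2 = -22)
(M + t)**2 = (-22 - 47/9)**2 = (-245/9)**2 = 60025/81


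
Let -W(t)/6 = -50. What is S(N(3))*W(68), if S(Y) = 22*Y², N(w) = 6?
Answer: 237600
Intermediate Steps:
W(t) = 300 (W(t) = -6*(-50) = 300)
S(N(3))*W(68) = (22*6²)*300 = (22*36)*300 = 792*300 = 237600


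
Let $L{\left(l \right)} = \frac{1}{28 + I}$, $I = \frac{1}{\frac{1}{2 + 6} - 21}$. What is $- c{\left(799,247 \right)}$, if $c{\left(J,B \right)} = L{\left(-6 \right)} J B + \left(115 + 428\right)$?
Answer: $- \frac{35492675}{4668} \approx -7603.4$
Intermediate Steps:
$I = - \frac{8}{167}$ ($I = \frac{1}{\frac{1}{8} - 21} = \frac{1}{- \frac{167}{8}} = - \frac{8}{167} \approx -0.047904$)
$L{\left(l \right)} = \frac{167}{4668}$ ($L{\left(l \right)} = \frac{1}{28 - \frac{8}{167}} = \frac{1}{\frac{4668}{167}} = \frac{167}{4668}$)
$c{\left(J,B \right)} = 543 + \frac{167 B J}{4668}$ ($c{\left(J,B \right)} = \frac{167 J}{4668} B + \left(115 + 428\right) = \frac{167 B J}{4668} + 543 = 543 + \frac{167 B J}{4668}$)
$- c{\left(799,247 \right)} = - (543 + \frac{167}{4668} \cdot 247 \cdot 799) = - (543 + \frac{32957951}{4668}) = \left(-1\right) \frac{35492675}{4668} = - \frac{35492675}{4668}$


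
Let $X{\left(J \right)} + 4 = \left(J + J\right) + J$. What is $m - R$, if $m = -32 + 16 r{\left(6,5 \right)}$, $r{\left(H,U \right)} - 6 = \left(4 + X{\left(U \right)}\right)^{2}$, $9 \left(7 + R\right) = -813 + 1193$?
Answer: $\frac{32659}{9} \approx 3628.8$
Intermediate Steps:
$X{\left(J \right)} = -4 + 3 J$ ($X{\left(J \right)} = -4 + \left(\left(J + J\right) + J\right) = -4 + \left(2 J + J\right) = -4 + 3 J$)
$R = \frac{317}{9}$ ($R = -7 + \frac{-813 + 1193}{9} = -7 + \frac{1}{9} \cdot 380 = -7 + \frac{380}{9} = \frac{317}{9} \approx 35.222$)
$r{\left(H,U \right)} = 6 + 9 U^{2}$ ($r{\left(H,U \right)} = 6 + \left(4 + \left(-4 + 3 U\right)\right)^{2} = 6 + \left(3 U\right)^{2} = 6 + 9 U^{2}$)
$m = 3664$ ($m = -32 + 16 \left(6 + 9 \cdot 5^{2}\right) = -32 + 16 \left(6 + 9 \cdot 25\right) = -32 + 16 \left(6 + 225\right) = -32 + 16 \cdot 231 = -32 + 3696 = 3664$)
$m - R = 3664 - \frac{317}{9} = \frac{32659}{9}$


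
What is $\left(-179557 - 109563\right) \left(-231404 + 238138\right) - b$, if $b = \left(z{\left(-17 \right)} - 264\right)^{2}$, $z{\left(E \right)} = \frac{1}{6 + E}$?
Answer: $- \frac{235587462705}{121} \approx -1.947 \cdot 10^{9}$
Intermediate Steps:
$b = \frac{8439025}{121}$ ($b = \left(\frac{1}{6 - 17} - 264\right)^{2} = \left(\frac{1}{-11} - 264\right)^{2} = \left(- \frac{1}{11} - 264\right)^{2} = \left(- \frac{2905}{11}\right)^{2} = \frac{8439025}{121} \approx 69744.0$)
$\left(-179557 - 109563\right) \left(-231404 + 238138\right) - b = \left(-179557 - 109563\right) \left(-231404 + 238138\right) - \frac{8439025}{121} = \left(-289120\right) 6734 - \frac{8439025}{121} = -1946934080 - \frac{8439025}{121} = - \frac{235587462705}{121}$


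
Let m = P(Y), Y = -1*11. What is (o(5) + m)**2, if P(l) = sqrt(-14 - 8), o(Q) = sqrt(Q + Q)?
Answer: -12 + 4*I*sqrt(55) ≈ -12.0 + 29.665*I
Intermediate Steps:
Y = -11
o(Q) = sqrt(2)*sqrt(Q) (o(Q) = sqrt(2*Q) = sqrt(2)*sqrt(Q))
P(l) = I*sqrt(22) (P(l) = sqrt(-22) = I*sqrt(22))
m = I*sqrt(22) ≈ 4.6904*I
(o(5) + m)**2 = (sqrt(2)*sqrt(5) + I*sqrt(22))**2 = (sqrt(10) + I*sqrt(22))**2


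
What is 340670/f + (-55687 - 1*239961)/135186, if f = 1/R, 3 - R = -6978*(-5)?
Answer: -803339715471794/67593 ≈ -1.1885e+10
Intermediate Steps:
R = -34887 (R = 3 - (-6978)*(-5) = 3 - 1*34890 = 3 - 34890 = -34887)
f = -1/34887 (f = 1/(-34887) = -1/34887 ≈ -2.8664e-5)
340670/f + (-55687 - 1*239961)/135186 = 340670/(-1/34887) + (-55687 - 1*239961)/135186 = 340670*(-34887) + (-55687 - 239961)*(1/135186) = -11884954290 - 295648*1/135186 = -11884954290 - 147824/67593 = -803339715471794/67593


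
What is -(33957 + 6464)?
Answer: -40421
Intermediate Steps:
-(33957 + 6464) = -1*40421 = -40421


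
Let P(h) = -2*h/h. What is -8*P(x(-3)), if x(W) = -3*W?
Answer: 16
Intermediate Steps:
P(h) = -2 (P(h) = -2*1 = -2)
-8*P(x(-3)) = -8*(-2) = 16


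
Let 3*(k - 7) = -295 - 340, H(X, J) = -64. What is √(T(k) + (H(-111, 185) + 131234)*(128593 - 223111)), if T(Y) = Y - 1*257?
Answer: I*√111581338695/3 ≈ 1.1135e+5*I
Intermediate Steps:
k = -614/3 (k = 7 + (-295 - 340)/3 = 7 + (⅓)*(-635) = 7 - 635/3 = -614/3 ≈ -204.67)
T(Y) = -257 + Y (T(Y) = Y - 257 = -257 + Y)
√(T(k) + (H(-111, 185) + 131234)*(128593 - 223111)) = √((-257 - 614/3) + (-64 + 131234)*(128593 - 223111)) = √(-1385/3 + 131170*(-94518)) = √(-1385/3 - 12397926060) = √(-37193779565/3) = I*√111581338695/3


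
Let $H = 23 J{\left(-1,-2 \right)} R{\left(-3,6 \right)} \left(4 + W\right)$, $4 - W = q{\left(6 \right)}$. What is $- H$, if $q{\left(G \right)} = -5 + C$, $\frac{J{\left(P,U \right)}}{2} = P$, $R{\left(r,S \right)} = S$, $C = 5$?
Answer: $2208$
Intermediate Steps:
$J{\left(P,U \right)} = 2 P$
$q{\left(G \right)} = 0$ ($q{\left(G \right)} = -5 + 5 = 0$)
$W = 4$ ($W = 4 - 0 = 4 + 0 = 4$)
$H = -2208$ ($H = 23 \cdot 2 \left(-1\right) 6 \left(4 + 4\right) = 23 \left(-2\right) 6 \cdot 8 = \left(-46\right) 48 = -2208$)
$- H = \left(-1\right) \left(-2208\right) = 2208$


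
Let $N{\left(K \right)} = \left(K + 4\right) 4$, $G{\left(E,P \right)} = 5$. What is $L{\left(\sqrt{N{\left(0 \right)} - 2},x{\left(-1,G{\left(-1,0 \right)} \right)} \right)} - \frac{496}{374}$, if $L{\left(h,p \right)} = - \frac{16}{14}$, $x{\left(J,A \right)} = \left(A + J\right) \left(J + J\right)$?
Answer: $- \frac{3232}{1309} \approx -2.4691$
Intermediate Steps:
$N{\left(K \right)} = 16 + 4 K$ ($N{\left(K \right)} = \left(4 + K\right) 4 = 16 + 4 K$)
$x{\left(J,A \right)} = 2 J \left(A + J\right)$ ($x{\left(J,A \right)} = \left(A + J\right) 2 J = 2 J \left(A + J\right)$)
$L{\left(h,p \right)} = - \frac{8}{7}$ ($L{\left(h,p \right)} = \left(-16\right) \frac{1}{14} = - \frac{8}{7}$)
$L{\left(\sqrt{N{\left(0 \right)} - 2},x{\left(-1,G{\left(-1,0 \right)} \right)} \right)} - \frac{496}{374} = - \frac{8}{7} - \frac{496}{374} = - \frac{8}{7} - 496 \cdot \frac{1}{374} = - \frac{8}{7} - \frac{248}{187} = - \frac{3232}{1309}$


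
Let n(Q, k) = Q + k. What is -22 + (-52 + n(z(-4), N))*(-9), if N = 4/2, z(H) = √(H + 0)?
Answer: 428 - 18*I ≈ 428.0 - 18.0*I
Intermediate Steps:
z(H) = √H
N = 2 (N = 4*(½) = 2)
-22 + (-52 + n(z(-4), N))*(-9) = -22 + (-52 + (√(-4) + 2))*(-9) = -22 + (-52 + (2*I + 2))*(-9) = -22 + (-52 + (2 + 2*I))*(-9) = -22 + (-50 + 2*I)*(-9) = -22 + (450 - 18*I) = 428 - 18*I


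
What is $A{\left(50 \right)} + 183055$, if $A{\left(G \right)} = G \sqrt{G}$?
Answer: $183055 + 250 \sqrt{2} \approx 1.8341 \cdot 10^{5}$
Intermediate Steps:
$A{\left(G \right)} = G^{\frac{3}{2}}$
$A{\left(50 \right)} + 183055 = 50^{\frac{3}{2}} + 183055 = 250 \sqrt{2} + 183055 = 183055 + 250 \sqrt{2}$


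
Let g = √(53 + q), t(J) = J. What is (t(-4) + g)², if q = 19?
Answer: 88 - 48*√2 ≈ 20.118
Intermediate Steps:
g = 6*√2 (g = √(53 + 19) = √72 = 6*√2 ≈ 8.4853)
(t(-4) + g)² = (-4 + 6*√2)²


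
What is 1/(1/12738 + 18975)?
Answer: 12738/241703551 ≈ 5.2701e-5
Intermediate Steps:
1/(1/12738 + 18975) = 1/(241703551/12738) = 12738/241703551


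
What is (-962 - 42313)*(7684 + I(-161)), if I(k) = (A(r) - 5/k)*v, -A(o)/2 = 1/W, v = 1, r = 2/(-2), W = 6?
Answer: -53534435050/161 ≈ -3.3251e+8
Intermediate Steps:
r = -1 (r = 2*(-½) = -1)
A(o) = -⅓ (A(o) = -2/6 = -2*⅙ = -⅓)
I(k) = -⅓ - 5/k (I(k) = (-⅓ - 5/k)*1 = -⅓ - 5/k)
(-962 - 42313)*(7684 + I(-161)) = (-962 - 42313)*(7684 + (⅓)*(-15 - 1*(-161))/(-161)) = -43275*(7684 + (⅓)*(-1/161)*(-15 + 161)) = -43275*(7684 + (⅓)*(-1/161)*146) = -43275*(7684 - 146/483) = -43275*3711226/483 = -53534435050/161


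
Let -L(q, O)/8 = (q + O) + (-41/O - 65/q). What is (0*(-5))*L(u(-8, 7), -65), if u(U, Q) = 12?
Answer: 0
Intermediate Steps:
L(q, O) = -8*O - 8*q + 328/O + 520/q (L(q, O) = -8*((q + O) + (-41/O - 65/q)) = -8*((O + q) + (-65/q - 41/O)) = -8*(O + q - 65/q - 41/O) = -8*O - 8*q + 328/O + 520/q)
(0*(-5))*L(u(-8, 7), -65) = (0*(-5))*(-8*(-65) - 8*12 + 328/(-65) + 520/12) = 0*(520 - 96 + 328*(-1/65) + 520*(1/12)) = 0*(520 - 96 - 328/65 + 130/3) = 0*(90146/195) = 0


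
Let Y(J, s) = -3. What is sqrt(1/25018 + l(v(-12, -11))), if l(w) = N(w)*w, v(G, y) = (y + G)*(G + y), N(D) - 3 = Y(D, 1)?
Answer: sqrt(25018)/25018 ≈ 0.0063223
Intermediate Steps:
N(D) = 0 (N(D) = 3 - 3 = 0)
v(G, y) = (G + y)**2 (v(G, y) = (G + y)*(G + y) = (G + y)**2)
l(w) = 0 (l(w) = 0*w = 0)
sqrt(1/25018 + l(v(-12, -11))) = sqrt(1/25018 + 0) = sqrt(1/25018) = sqrt(25018)/25018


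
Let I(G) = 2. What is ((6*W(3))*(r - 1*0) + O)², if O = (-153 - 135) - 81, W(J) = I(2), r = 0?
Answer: 136161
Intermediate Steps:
W(J) = 2
O = -369 (O = -288 - 81 = -369)
((6*W(3))*(r - 1*0) + O)² = ((6*2)*(0 - 1*0) - 369)² = (12*(0 + 0) - 369)² = (12*0 - 369)² = (0 - 369)² = (-369)² = 136161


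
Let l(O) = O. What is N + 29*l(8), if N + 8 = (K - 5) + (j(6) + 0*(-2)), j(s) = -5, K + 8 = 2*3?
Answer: 212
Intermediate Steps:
K = -2 (K = -8 + 2*3 = -8 + 6 = -2)
N = -20 (N = -8 + ((-2 - 5) + (-5 + 0*(-2))) = -8 + (-7 + (-5 + 0)) = -8 + (-7 - 5) = -8 - 12 = -20)
N + 29*l(8) = -20 + 29*8 = -20 + 232 = 212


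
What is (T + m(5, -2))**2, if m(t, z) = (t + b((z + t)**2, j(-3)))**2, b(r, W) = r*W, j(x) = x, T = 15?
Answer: 249001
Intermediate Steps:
b(r, W) = W*r
m(t, z) = (t - 3*(t + z)**2)**2 (m(t, z) = (t - 3*(z + t)**2)**2 = (t - 3*(t + z)**2)**2)
(T + m(5, -2))**2 = (15 + (5 - 3*(5 - 2)**2)**2)**2 = (15 + (5 - 3*3**2)**2)**2 = (15 + (5 - 3*9)**2)**2 = (15 + (5 - 27)**2)**2 = (15 + (-22)**2)**2 = (15 + 484)**2 = 499**2 = 249001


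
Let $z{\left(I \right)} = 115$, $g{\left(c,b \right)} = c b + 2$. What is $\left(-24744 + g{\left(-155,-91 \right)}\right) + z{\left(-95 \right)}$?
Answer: $-10522$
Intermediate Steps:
$g{\left(c,b \right)} = 2 + b c$ ($g{\left(c,b \right)} = b c + 2 = 2 + b c$)
$\left(-24744 + g{\left(-155,-91 \right)}\right) + z{\left(-95 \right)} = \left(-24744 + \left(2 - -14105\right)\right) + 115 = \left(-24744 + \left(2 + 14105\right)\right) + 115 = \left(-24744 + 14107\right) + 115 = -10637 + 115 = -10522$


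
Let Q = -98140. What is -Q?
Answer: 98140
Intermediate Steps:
-Q = -1*(-98140) = 98140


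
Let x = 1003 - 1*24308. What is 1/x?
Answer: -1/23305 ≈ -4.2909e-5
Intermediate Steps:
x = -23305 (x = 1003 - 24308 = -23305)
1/x = 1/(-23305) = -1/23305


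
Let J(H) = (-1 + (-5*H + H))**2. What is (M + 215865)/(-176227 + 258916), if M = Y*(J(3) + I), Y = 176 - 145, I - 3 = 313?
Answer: 230900/82689 ≈ 2.7924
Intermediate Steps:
I = 316 (I = 3 + 313 = 316)
Y = 31
J(H) = (-1 - 4*H)**2
M = 15035 (M = 31*((1 + 4*3)**2 + 316) = 31*((1 + 12)**2 + 316) = 31*(13**2 + 316) = 31*(169 + 316) = 31*485 = 15035)
(M + 215865)/(-176227 + 258916) = (15035 + 215865)/(-176227 + 258916) = 230900/82689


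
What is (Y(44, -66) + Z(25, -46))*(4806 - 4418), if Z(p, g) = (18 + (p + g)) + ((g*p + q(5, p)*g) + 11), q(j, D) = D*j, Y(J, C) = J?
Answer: -2657024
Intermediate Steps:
Z(p, g) = 29 + g + p + 6*g*p (Z(p, g) = (18 + (p + g)) + ((g*p + (p*5)*g) + 11) = (18 + (g + p)) + ((g*p + (5*p)*g) + 11) = (18 + g + p) + ((g*p + 5*g*p) + 11) = (18 + g + p) + (6*g*p + 11) = (18 + g + p) + (11 + 6*g*p) = 29 + g + p + 6*g*p)
(Y(44, -66) + Z(25, -46))*(4806 - 4418) = (44 + (29 - 46 + 25 + 6*(-46)*25))*(4806 - 4418) = (44 + (29 - 46 + 25 - 6900))*388 = (44 - 6892)*388 = -6848*388 = -2657024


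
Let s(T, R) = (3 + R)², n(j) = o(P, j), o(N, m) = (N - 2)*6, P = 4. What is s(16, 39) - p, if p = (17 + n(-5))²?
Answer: 923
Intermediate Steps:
o(N, m) = -12 + 6*N (o(N, m) = (-2 + N)*6 = -12 + 6*N)
n(j) = 12 (n(j) = -12 + 6*4 = -12 + 24 = 12)
p = 841 (p = (17 + 12)² = 29² = 841)
s(16, 39) - p = (3 + 39)² - 1*841 = 42² - 841 = 1764 - 841 = 923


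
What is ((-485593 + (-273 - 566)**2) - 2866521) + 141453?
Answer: -2506740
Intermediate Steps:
((-485593 + (-273 - 566)**2) - 2866521) + 141453 = ((-485593 + (-839)**2) - 2866521) + 141453 = ((-485593 + 703921) - 2866521) + 141453 = (218328 - 2866521) + 141453 = -2648193 + 141453 = -2506740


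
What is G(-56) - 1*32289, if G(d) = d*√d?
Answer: -32289 - 112*I*√14 ≈ -32289.0 - 419.07*I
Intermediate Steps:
G(d) = d^(3/2)
G(-56) - 1*32289 = (-56)^(3/2) - 1*32289 = -112*I*√14 - 32289 = -32289 - 112*I*√14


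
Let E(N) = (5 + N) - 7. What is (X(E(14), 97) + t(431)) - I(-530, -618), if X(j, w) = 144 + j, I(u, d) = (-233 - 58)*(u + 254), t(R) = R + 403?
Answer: -79326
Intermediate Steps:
t(R) = 403 + R
E(N) = -2 + N
I(u, d) = -73914 - 291*u (I(u, d) = -291*(254 + u) = -73914 - 291*u)
(X(E(14), 97) + t(431)) - I(-530, -618) = ((144 + (-2 + 14)) + (403 + 431)) - (-73914 - 291*(-530)) = ((144 + 12) + 834) - (-73914 + 154230) = (156 + 834) - 1*80316 = 990 - 80316 = -79326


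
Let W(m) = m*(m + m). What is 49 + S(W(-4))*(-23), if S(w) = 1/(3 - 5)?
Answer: 121/2 ≈ 60.500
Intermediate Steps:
W(m) = 2*m² (W(m) = m*(2*m) = 2*m²)
S(w) = -½ (S(w) = 1/(-2) = -½)
49 + S(W(-4))*(-23) = 49 - ½*(-23) = 49 + 23/2 = 121/2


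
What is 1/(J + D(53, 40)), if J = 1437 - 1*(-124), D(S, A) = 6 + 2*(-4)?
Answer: 1/1559 ≈ 0.00064144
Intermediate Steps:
D(S, A) = -2 (D(S, A) = 6 - 8 = -2)
J = 1561 (J = 1437 + 124 = 1561)
1/(J + D(53, 40)) = 1/(1561 - 2) = 1/1559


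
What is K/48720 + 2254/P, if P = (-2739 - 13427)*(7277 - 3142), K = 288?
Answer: 7975813/1356982123 ≈ 0.0058776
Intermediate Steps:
P = -66846410 (P = -16166*4135 = -66846410)
K/48720 + 2254/P = 288/48720 + 2254/(-66846410) = 288*(1/48720) + 2254*(-1/66846410) = 6/1015 - 1127/33423205 = 7975813/1356982123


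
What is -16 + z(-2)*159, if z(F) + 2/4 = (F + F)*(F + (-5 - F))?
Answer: 6169/2 ≈ 3084.5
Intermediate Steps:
z(F) = -½ - 10*F (z(F) = -½ + (F + F)*(F + (-5 - F)) = -½ + (2*F)*(-5) = -½ - 10*F)
-16 + z(-2)*159 = -16 + (-½ - 10*(-2))*159 = -16 + (-½ + 20)*159 = -16 + (39/2)*159 = -16 + 6201/2 = 6169/2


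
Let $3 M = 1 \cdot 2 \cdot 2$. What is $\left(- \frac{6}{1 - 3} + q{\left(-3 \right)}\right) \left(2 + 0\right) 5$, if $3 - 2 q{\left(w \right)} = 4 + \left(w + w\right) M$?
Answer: $65$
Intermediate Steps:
$M = \frac{4}{3}$ ($M = \frac{1 \cdot 2 \cdot 2}{3} = \frac{1 \cdot 4}{3} = \frac{1}{3} \cdot 4 = \frac{4}{3} \approx 1.3333$)
$q{\left(w \right)} = - \frac{1}{2} - \frac{4 w}{3}$ ($q{\left(w \right)} = \frac{3}{2} - \frac{4 + \left(w + w\right) \frac{4}{3}}{2} = \frac{3}{2} - \frac{4 + 2 w \frac{4}{3}}{2} = \frac{3}{2} - \frac{4 + \frac{8 w}{3}}{2} = \frac{3}{2} - \left(2 + \frac{4 w}{3}\right) = - \frac{1}{2} - \frac{4 w}{3}$)
$\left(- \frac{6}{1 - 3} + q{\left(-3 \right)}\right) \left(2 + 0\right) 5 = \left(- \frac{6}{1 - 3} - - \frac{7}{2}\right) \left(2 + 0\right) 5 = \left(- \frac{6}{1 - 3} + \left(- \frac{1}{2} + 4\right)\right) 2 \cdot 5 = \left(- \frac{6}{-2} + \frac{7}{2}\right) 10 = \left(\left(-6\right) \left(- \frac{1}{2}\right) + \frac{7}{2}\right) 10 = \left(3 + \frac{7}{2}\right) 10 = \frac{13}{2} \cdot 10 = 65$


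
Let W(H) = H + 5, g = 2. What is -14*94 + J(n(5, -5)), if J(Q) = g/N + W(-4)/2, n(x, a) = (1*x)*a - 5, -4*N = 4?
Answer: -2635/2 ≈ -1317.5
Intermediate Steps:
N = -1 (N = -¼*4 = -1)
W(H) = 5 + H
n(x, a) = -5 + a*x (n(x, a) = x*a - 5 = a*x - 5 = -5 + a*x)
J(Q) = -3/2 (J(Q) = 2/(-1) + (5 - 4)/2 = 2*(-1) + 1*(½) = -2 + ½ = -3/2)
-14*94 + J(n(5, -5)) = -14*94 - 3/2 = -1316 - 3/2 = -2635/2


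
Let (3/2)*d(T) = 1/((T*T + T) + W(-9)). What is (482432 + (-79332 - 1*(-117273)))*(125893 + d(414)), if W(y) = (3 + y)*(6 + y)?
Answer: 16885018147415411/257742 ≈ 6.5511e+10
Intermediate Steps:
d(T) = 2/(3*(18 + T + T²)) (d(T) = 2/(3*((T*T + T) + (18 + (-9)² + 9*(-9)))) = 2/(3*((T² + T) + (18 + 81 - 81))) = 2/(3*((T + T²) + 18)) = 2/(3*(18 + T + T²)))
(482432 + (-79332 - 1*(-117273)))*(125893 + d(414)) = (482432 + (-79332 - 1*(-117273)))*(125893 + 2/(3*(18 + 414 + 414²))) = (482432 + (-79332 + 117273))*(125893 + 2/(3*(18 + 414 + 171396))) = (482432 + 37941)*(125893 + (⅔)/171828) = 520373*(125893 + (⅔)*(1/171828)) = 520373*(125893 + 1/257742) = 520373*(32447913607/257742) = 16885018147415411/257742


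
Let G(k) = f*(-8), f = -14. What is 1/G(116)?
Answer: 1/112 ≈ 0.0089286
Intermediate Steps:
G(k) = 112 (G(k) = -14*(-8) = 112)
1/G(116) = 1/112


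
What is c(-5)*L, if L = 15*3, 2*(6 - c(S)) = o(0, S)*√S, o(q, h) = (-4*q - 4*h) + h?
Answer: 270 - 675*I*√5/2 ≈ 270.0 - 754.67*I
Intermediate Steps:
o(q, h) = -4*q - 3*h (o(q, h) = (-4*h - 4*q) + h = -4*q - 3*h)
c(S) = 6 + 3*S^(3/2)/2 (c(S) = 6 - (-4*0 - 3*S)*√S/2 = 6 - (0 - 3*S)*√S/2 = 6 - (-3*S)*√S/2 = 6 - (-3)*S^(3/2)/2 = 6 + 3*S^(3/2)/2)
L = 45
c(-5)*L = (6 + 3*(-5)^(3/2)/2)*45 = (6 + 3*(-5*I*√5)/2)*45 = (6 - 15*I*√5/2)*45 = 270 - 675*I*√5/2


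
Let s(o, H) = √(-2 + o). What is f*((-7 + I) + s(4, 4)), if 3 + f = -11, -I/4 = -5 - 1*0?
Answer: -182 - 14*√2 ≈ -201.80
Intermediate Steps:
I = 20 (I = -4*(-5 - 1*0) = -4*(-5 + 0) = -4*(-5) = 20)
f = -14 (f = -3 - 11 = -14)
f*((-7 + I) + s(4, 4)) = -14*((-7 + 20) + √(-2 + 4)) = -14*(13 + √2) = -182 - 14*√2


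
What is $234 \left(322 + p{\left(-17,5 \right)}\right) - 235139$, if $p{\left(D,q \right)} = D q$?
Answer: $-179681$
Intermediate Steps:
$234 \left(322 + p{\left(-17,5 \right)}\right) - 235139 = 234 \left(322 - 85\right) - 235139 = 234 \cdot 237 - 235139 = 55458 - 235139 = -179681$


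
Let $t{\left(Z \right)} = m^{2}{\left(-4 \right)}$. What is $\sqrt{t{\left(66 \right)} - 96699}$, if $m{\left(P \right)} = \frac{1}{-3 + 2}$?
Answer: $i \sqrt{96698} \approx 310.96 i$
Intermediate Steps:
$m{\left(P \right)} = -1$ ($m{\left(P \right)} = \frac{1}{-1} = -1$)
$t{\left(Z \right)} = 1$ ($t{\left(Z \right)} = \left(-1\right)^{2} = 1$)
$\sqrt{t{\left(66 \right)} - 96699} = \sqrt{1 - 96699} = \sqrt{-96698} = i \sqrt{96698}$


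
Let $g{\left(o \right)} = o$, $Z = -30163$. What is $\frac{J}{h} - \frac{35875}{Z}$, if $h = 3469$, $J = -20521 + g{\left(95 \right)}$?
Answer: $- \frac{70237009}{14947921} \approx -4.6988$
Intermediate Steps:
$J = -20426$ ($J = -20521 + 95 = -20426$)
$\frac{J}{h} - \frac{35875}{Z} = - \frac{20426}{3469} - \frac{35875}{-30163} = \left(-20426\right) \frac{1}{3469} - - \frac{5125}{4309} = - \frac{20426}{3469} + \frac{5125}{4309} = - \frac{70237009}{14947921}$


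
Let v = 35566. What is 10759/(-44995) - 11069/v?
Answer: -880704249/1600292170 ≈ -0.55034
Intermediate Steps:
10759/(-44995) - 11069/v = 10759/(-44995) - 11069/35566 = 10759*(-1/44995) - 11069*1/35566 = -10759/44995 - 11069/35566 = -880704249/1600292170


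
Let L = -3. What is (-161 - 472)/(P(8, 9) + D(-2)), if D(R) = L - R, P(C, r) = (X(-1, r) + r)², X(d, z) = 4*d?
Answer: -211/8 ≈ -26.375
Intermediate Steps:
P(C, r) = (-4 + r)² (P(C, r) = (4*(-1) + r)² = (-4 + r)²)
D(R) = -3 - R
(-161 - 472)/(P(8, 9) + D(-2)) = (-161 - 472)/((-4 + 9)² + (-3 - 1*(-2))) = -633/(5² + (-3 + 2)) = -633/(25 - 1) = -633/24 = -633*1/24 = -211/8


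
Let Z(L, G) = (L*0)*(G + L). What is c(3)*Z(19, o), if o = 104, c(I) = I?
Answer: 0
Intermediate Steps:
Z(L, G) = 0 (Z(L, G) = 0*(G + L) = 0)
c(3)*Z(19, o) = 3*0 = 0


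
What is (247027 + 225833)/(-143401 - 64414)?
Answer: -94572/41563 ≈ -2.2754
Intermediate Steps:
(247027 + 225833)/(-143401 - 64414) = 472860/(-207815) = 472860*(-1/207815) = -94572/41563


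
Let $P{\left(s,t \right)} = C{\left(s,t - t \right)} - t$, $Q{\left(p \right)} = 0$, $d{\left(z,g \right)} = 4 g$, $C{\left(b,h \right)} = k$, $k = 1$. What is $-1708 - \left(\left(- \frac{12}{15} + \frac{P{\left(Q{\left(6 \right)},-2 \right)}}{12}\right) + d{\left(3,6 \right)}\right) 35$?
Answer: $- \frac{10115}{4} \approx -2528.8$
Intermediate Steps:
$C{\left(b,h \right)} = 1$
$P{\left(s,t \right)} = 1 - t$
$-1708 - \left(\left(- \frac{12}{15} + \frac{P{\left(Q{\left(6 \right)},-2 \right)}}{12}\right) + d{\left(3,6 \right)}\right) 35 = -1708 - \left(\left(- \frac{12}{15} + \frac{1 - -2}{12}\right) + 4 \cdot 6\right) 35 = -1708 - \left(\left(\left(-12\right) \frac{1}{15} + \left(1 + 2\right) \frac{1}{12}\right) + 24\right) 35 = -1708 - \left(\left(- \frac{4}{5} + 3 \cdot \frac{1}{12}\right) + 24\right) 35 = -1708 - \left(\left(- \frac{4}{5} + \frac{1}{4}\right) + 24\right) 35 = -1708 - \left(- \frac{11}{20} + 24\right) 35 = -1708 - \frac{469}{20} \cdot 35 = -1708 - \frac{3283}{4} = - \frac{10115}{4}$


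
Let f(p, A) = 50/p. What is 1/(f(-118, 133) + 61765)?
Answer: 59/3644110 ≈ 1.6191e-5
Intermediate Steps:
1/(f(-118, 133) + 61765) = 1/(50/(-118) + 61765) = 1/(50*(-1/118) + 61765) = 1/(-25/59 + 61765) = 1/(3644110/59) = 59/3644110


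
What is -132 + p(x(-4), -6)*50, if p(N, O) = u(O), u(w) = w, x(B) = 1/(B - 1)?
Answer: -432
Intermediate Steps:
x(B) = 1/(-1 + B)
p(N, O) = O
-132 + p(x(-4), -6)*50 = -132 - 6*50 = -132 - 300 = -432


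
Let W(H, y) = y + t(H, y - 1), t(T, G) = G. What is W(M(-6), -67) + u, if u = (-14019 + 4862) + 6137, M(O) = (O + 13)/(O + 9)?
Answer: -3155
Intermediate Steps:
M(O) = (13 + O)/(9 + O)
u = -3020 (u = -9157 + 6137 = -3020)
W(H, y) = -1 + 2*y (W(H, y) = y + (y - 1) = y + (-1 + y) = -1 + 2*y)
W(M(-6), -67) + u = (-1 + 2*(-67)) - 3020 = (-1 - 134) - 3020 = -135 - 3020 = -3155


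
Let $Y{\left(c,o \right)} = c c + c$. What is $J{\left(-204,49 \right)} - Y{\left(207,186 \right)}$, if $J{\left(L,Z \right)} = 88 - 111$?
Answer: $-43079$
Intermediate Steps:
$J{\left(L,Z \right)} = -23$
$Y{\left(c,o \right)} = c + c^{2}$ ($Y{\left(c,o \right)} = c^{2} + c = c + c^{2}$)
$J{\left(-204,49 \right)} - Y{\left(207,186 \right)} = -23 - 207 \left(1 + 207\right) = -23 - 207 \cdot 208 = -23 - 43056 = -43079$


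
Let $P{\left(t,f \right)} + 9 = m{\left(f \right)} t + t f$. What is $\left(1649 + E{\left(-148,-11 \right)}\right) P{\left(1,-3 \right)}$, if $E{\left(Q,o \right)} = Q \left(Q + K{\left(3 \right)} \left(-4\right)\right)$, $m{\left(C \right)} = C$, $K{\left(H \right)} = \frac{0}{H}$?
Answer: $-353295$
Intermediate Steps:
$K{\left(H \right)} = 0$
$P{\left(t,f \right)} = -9 + 2 f t$ ($P{\left(t,f \right)} = -9 + \left(f t + t f\right) = -9 + \left(f t + f t\right) = -9 + 2 f t$)
$E{\left(Q,o \right)} = Q^{2}$ ($E{\left(Q,o \right)} = Q \left(Q + 0 \left(-4\right)\right) = Q \left(Q + 0\right) = Q Q = Q^{2}$)
$\left(1649 + E{\left(-148,-11 \right)}\right) P{\left(1,-3 \right)} = \left(1649 + \left(-148\right)^{2}\right) \left(-9 + 2 \left(-3\right) 1\right) = \left(1649 + 21904\right) \left(-9 - 6\right) = 23553 \left(-15\right) = -353295$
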